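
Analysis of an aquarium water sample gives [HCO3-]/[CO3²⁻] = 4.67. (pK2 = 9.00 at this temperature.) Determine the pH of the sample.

pH = 8.33

From K2 = [H⁺][CO3²⁻]/[HCO3-]:  pH = pK2 − log₁₀([HCO3-]/[CO3²⁻])
log₁₀(4.67) = +0.669
pH = 9.00 − (+0.669) = 8.33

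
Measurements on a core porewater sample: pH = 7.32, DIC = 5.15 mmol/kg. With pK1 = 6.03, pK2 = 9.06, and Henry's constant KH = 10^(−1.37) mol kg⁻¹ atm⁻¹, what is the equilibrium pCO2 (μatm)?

pCO2 = 5790 μatm

α₀ = 1 / (1 + K1/[H⁺] + K1K2/[H⁺]²) = 1 / (1 + 10^+1.29 + 10^-0.45)
   = 1 / (1 + 19.498 + 0.35481) = 1/20.853 = 0.04795
[CO2*] = α₀ × DIC = 0.04795 × 5.15 = 0.2470 mmol/kg
pCO2 = [CO2*]/KH = 2.470×10^-4 / 4.266×10^-2 = 5790 μatm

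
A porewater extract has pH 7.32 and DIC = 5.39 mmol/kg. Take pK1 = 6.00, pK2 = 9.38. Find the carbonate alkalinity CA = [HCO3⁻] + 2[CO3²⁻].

CA = [HCO3⁻] + 2[CO3²⁻] = (α₁ + 2α₂)·DIC
At pH 7.32: [H⁺]/K1 = 10^-1.32 = 0.047863, K2/[H⁺] = 10^-2.06 = 0.0087096
α₁ = 1/(1 + 0.047863 + 0.0087096) = 1/1.0566 = 0.9465; α₂ = α₁·K2/[H⁺] = 0.008243
α₁ + 2α₂ = 0.9629
CA = 0.9629 × 5.39 = 5.19 mmol/kg

CA = 5.19 mmol/kg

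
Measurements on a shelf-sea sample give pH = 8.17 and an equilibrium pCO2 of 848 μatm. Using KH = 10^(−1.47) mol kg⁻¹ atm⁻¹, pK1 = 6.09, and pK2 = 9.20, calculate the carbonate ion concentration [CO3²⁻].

[CO2*] = KH · pCO2 = 10^(−1.47) × 848×10^-6 = 2.873×10^-5 mol/kg
α₀ = 1/(1 + K1/[H⁺] + K1K2/[H⁺]²) = 1/(1 + 10^+2.08 + 10^+1.05) = 0.007550
DIC = [CO2*]/α₀ = 2.873×10^-5 / 0.007550 = 3.806 mmol/kg
[CO3²⁻] = α₂·DIC; α₂ = 0.08471, so [CO3²⁻] = 0.08471 × 3.806 = 0.322 mmol/kg

[CO3²⁻] = 0.322 mmol/kg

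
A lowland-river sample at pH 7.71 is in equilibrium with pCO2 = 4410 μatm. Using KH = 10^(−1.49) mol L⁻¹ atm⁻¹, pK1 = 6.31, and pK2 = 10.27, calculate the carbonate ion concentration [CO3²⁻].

[CO2*] = KH · pCO2 = 10^(−1.49) × 4410×10^-6 = 1.427×10^-4 mol/L
α₀ = 1/(1 + K1/[H⁺] + K1K2/[H⁺]²) = 1/(1 + 10^+1.40 + 10^-1.16) = 0.03819
DIC = [CO2*]/α₀ = 1.427×10^-4 / 0.03819 = 3.737 mmol/L
[CO3²⁻] = α₂·DIC; α₂ = 0.002642, so [CO3²⁻] = 0.002642 × 3.737 = 0.00987 mmol/L = 9.87 μmol/L

[CO3²⁻] = 9.87 μmol/L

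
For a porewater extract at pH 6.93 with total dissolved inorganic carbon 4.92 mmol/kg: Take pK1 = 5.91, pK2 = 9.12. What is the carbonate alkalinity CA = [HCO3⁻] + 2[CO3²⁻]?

CA = 4.52 mmol/kg

CA = [HCO3⁻] + 2[CO3²⁻] = (α₁ + 2α₂)·DIC
At pH 6.93: [H⁺]/K1 = 10^-1.02 = 0.095499, K2/[H⁺] = 10^-2.19 = 0.0064565
α₁ = 1/(1 + 0.095499 + 0.0064565) = 1/1.1020 = 0.9075; α₂ = α₁·K2/[H⁺] = 0.005859
α₁ + 2α₂ = 0.9192
CA = 0.9192 × 4.92 = 4.52 mmol/kg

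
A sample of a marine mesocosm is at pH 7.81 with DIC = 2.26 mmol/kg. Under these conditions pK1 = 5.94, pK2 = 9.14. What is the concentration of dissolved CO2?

[CO2*] = 0.0288 mmol/kg

α₀ = 1 / (1 + K1/[H⁺] + K1K2/[H⁺]²) = 1 / (1 + 10^+1.87 + 10^+0.54)
   = 1 / (1 + 74.131 + 3.4674) = 1/78.598 = 0.01272
[CO2*] = α₀ × DIC = 0.01272 × 2.26 = 0.0288 mmol/kg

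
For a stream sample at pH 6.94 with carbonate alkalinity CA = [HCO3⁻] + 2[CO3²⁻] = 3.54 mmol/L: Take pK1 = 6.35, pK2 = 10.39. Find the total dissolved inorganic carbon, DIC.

DIC = 4.45 mmol/L

CA = [HCO3⁻] + 2[CO3²⁻] = (α₁ + 2α₂)·DIC
At pH 6.94: [H⁺]/K1 = 10^-0.59 = 0.25704, K2/[H⁺] = 10^-3.45 = 0.00035481
α₁ = 1/(1 + 0.25704 + 0.00035481) = 1/1.2574 = 0.7953; α₂ = α₁·K2/[H⁺] = 0.0002822
α₁ + 2α₂ = 0.7959
DIC = CA / (α₁ + 2α₂) = 3.54 / 0.7959 = 4.45 mmol/L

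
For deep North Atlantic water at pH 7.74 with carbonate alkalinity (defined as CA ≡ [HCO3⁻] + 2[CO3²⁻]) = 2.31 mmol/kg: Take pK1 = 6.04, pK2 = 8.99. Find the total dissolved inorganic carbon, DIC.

CA = [HCO3⁻] + 2[CO3²⁻] = (α₁ + 2α₂)·DIC
At pH 7.74: [H⁺]/K1 = 10^-1.70 = 0.019953, K2/[H⁺] = 10^-1.25 = 0.056234
α₁ = 1/(1 + 0.019953 + 0.056234) = 1/1.0762 = 0.9292; α₂ = α₁·K2/[H⁺] = 0.05225
α₁ + 2α₂ = 1.0337
DIC = CA / (α₁ + 2α₂) = 2.31 / 1.0337 = 2.23 mmol/kg

DIC = 2.23 mmol/kg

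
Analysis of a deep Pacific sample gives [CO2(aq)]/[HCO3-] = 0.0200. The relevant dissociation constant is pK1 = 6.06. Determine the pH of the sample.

From K1 = [H⁺][HCO3-]/[CO2(aq)]:  pH = pK1 − log₁₀([CO2(aq)]/[HCO3-])
log₁₀(0.0200) = -1.699
pH = 6.06 − (-1.699) = 7.76

pH = 7.76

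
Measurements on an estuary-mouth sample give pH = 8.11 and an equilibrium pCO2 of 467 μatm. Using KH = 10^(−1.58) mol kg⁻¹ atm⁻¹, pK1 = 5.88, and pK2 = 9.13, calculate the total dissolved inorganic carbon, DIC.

DIC = 2.30 mmol/kg

[CO2*] = KH · pCO2 = 10^(−1.58) × 467×10^-6 = 1.228×10^-5 mol/kg
α₀ = 1/(1 + K1/[H⁺] + K1K2/[H⁺]²) = 1/(1 + 10^+2.23 + 10^+1.21) = 0.005346
DIC = [CO2*]/α₀ = 1.228×10^-5 / 0.005346 = 2.30 mmol/kg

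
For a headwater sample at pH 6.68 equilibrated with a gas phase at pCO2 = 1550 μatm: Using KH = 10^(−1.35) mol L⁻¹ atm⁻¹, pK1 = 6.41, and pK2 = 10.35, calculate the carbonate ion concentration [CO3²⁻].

[CO2*] = KH · pCO2 = 10^(−1.35) × 1550×10^-6 = 6.924×10^-5 mol/L
α₀ = 1/(1 + K1/[H⁺] + K1K2/[H⁺]²) = 1/(1 + 10^+0.27 + 10^-3.40) = 0.3493
DIC = [CO2*]/α₀ = 6.924×10^-5 / 0.3493 = 0.1982 mmol/L
[CO3²⁻] = α₂·DIC; α₂ = 0.0001391, so [CO3²⁻] = 0.0001391 × 0.1982 = 2.76×10^-5 mmol/L = 0.0276 μmol/L

[CO3²⁻] = 0.0276 μmol/L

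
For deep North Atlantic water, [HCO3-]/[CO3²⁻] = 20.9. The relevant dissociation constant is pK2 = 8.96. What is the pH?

From K2 = [H⁺][CO3²⁻]/[HCO3-]:  pH = pK2 − log₁₀([HCO3-]/[CO3²⁻])
log₁₀(20.9) = +1.320
pH = 8.96 − (+1.320) = 7.64

pH = 7.64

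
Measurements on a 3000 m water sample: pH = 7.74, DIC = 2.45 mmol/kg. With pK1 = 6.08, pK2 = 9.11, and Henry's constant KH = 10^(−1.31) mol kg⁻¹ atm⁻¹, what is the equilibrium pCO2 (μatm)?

α₀ = 1 / (1 + K1/[H⁺] + K1K2/[H⁺]²) = 1 / (1 + 10^+1.66 + 10^+0.29)
   = 1 / (1 + 45.709 + 1.9498) = 1/48.659 = 0.02055
[CO2*] = α₀ × DIC = 0.02055 × 2.45 = 0.05035 mmol/kg
pCO2 = [CO2*]/KH = 5.035×10^-5 / 4.898×10^-2 = 1030 μatm

pCO2 = 1030 μatm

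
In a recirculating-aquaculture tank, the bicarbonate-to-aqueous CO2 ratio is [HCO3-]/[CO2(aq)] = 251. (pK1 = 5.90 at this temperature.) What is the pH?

From K1 = [H⁺][HCO3-]/[CO2(aq)]:  pH = pK1 + log₁₀([HCO3-]/[CO2(aq)])
log₁₀(251) = +2.400
pH = 5.90 + (+2.400) = 8.30

pH = 8.30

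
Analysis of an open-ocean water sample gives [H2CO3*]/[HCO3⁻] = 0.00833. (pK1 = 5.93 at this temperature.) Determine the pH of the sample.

pH = 8.01

From K1 = [H⁺][HCO3⁻]/[H2CO3*]:  pH = pK1 − log₁₀([H2CO3*]/[HCO3⁻])
log₁₀(0.00833) = -2.079
pH = 5.93 − (-2.079) = 8.01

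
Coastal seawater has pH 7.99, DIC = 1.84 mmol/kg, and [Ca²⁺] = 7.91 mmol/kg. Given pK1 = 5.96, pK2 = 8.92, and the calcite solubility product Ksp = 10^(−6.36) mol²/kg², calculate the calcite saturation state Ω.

α₂ = 1 / (1 + [H⁺]/K2 + [H⁺]²/(K1K2)) = 1 / (1 + 10^+0.93 + 10^-1.10)
   = 1 / (1 + 8.5114 + 0.079433) = 1/9.5908 = 0.1043
[CO3²⁻] = α₂ × DIC = 0.1043 × 1.84 = 0.1919 mmol/kg
Ksp = 10^(−6.36) = 4.365×10^-7
Ω = [Ca²⁺][CO3²⁻]/Ksp = (7.91×10^-3)(1.919×10^-4) / 4.365×10^-7 = 3.48

Ω = 3.48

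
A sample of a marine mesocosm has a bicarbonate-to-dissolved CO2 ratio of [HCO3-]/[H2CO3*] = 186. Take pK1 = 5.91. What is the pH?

From K1 = [H⁺][HCO3-]/[H2CO3*]:  pH = pK1 + log₁₀([HCO3-]/[H2CO3*])
log₁₀(186) = +2.270
pH = 5.91 + (+2.270) = 8.18

pH = 8.18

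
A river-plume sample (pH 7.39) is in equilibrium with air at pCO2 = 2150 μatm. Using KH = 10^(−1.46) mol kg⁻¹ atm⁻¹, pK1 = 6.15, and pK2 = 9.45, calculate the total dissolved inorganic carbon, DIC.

[CO2*] = KH · pCO2 = 10^(−1.46) × 2150×10^-6 = 7.455×10^-5 mol/kg
α₀ = 1/(1 + K1/[H⁺] + K1K2/[H⁺]²) = 1/(1 + 10^+1.24 + 10^-0.82) = 0.05397
DIC = [CO2*]/α₀ = 7.455×10^-5 / 0.05397 = 1.38 mmol/kg

DIC = 1.38 mmol/kg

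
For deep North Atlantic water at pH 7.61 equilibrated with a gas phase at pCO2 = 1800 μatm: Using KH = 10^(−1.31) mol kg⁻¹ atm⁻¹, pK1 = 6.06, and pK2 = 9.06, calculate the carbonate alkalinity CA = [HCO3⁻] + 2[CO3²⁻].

[CO2*] = KH · pCO2 = 10^(−1.31) × 1800×10^-6 = 8.816×10^-5 mol/kg
α₀ = 1/(1 + K1/[H⁺] + K1K2/[H⁺]²) = 1/(1 + 10^+1.55 + 10^+0.10) = 0.02650
DIC = [CO2*]/α₀ = 8.816×10^-5 / 0.02650 = 3.327 mmol/kg
CA = (α₁ + 2α₂)·DIC = (0.9401 + 2×0.03336) × 3.327 = 3.35 mmol/kg

CA = 3.35 mmol/kg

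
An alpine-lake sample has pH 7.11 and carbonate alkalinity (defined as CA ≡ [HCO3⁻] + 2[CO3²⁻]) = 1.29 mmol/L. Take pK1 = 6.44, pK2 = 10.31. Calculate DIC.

DIC = 1.56 mmol/L

CA = [HCO3⁻] + 2[CO3²⁻] = (α₁ + 2α₂)·DIC
At pH 7.11: [H⁺]/K1 = 10^-0.67 = 0.21380, K2/[H⁺] = 10^-3.20 = 0.00063096
α₁ = 1/(1 + 0.21380 + 0.00063096) = 1/1.2144 = 0.8234; α₂ = α₁·K2/[H⁺] = 0.0005196
α₁ + 2α₂ = 0.8245
DIC = CA / (α₁ + 2α₂) = 1.29 / 0.8245 = 1.56 mmol/L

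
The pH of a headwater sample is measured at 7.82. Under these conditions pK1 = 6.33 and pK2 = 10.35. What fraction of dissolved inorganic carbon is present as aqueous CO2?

α₀ = 1 / (1 + K1/[H⁺] + K1K2/[H⁺]²) = 1 / (1 + 10^+1.49 + 10^-1.04)
   = 1 / (1 + 30.903 + 0.091201) = 1/31.994 = 0.03126

α₀ = 0.0313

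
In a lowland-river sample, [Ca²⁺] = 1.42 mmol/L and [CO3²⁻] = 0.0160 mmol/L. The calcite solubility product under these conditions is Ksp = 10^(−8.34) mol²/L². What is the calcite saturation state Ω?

Ω = 4.97

Ksp = 10^(−8.34) = 4.571×10^-9
Ω = [Ca²⁺][CO3²⁻]/Ksp = (1.42×10^-3)(0.0160×10^-3) / 4.571×10^-9 = 4.97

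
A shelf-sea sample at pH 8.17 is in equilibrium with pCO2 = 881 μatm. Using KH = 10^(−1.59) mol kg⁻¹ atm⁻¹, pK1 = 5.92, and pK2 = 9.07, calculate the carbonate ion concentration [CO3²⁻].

[CO3²⁻] = 0.507 mmol/kg

[CO2*] = KH · pCO2 = 10^(−1.59) × 881×10^-6 = 2.265×10^-5 mol/kg
α₀ = 1/(1 + K1/[H⁺] + K1K2/[H⁺]²) = 1/(1 + 10^+2.25 + 10^+1.35) = 0.004970
DIC = [CO2*]/α₀ = 2.265×10^-5 / 0.004970 = 4.557 mmol/kg
[CO3²⁻] = α₂·DIC; α₂ = 0.1113, so [CO3²⁻] = 0.1113 × 4.557 = 0.507 mmol/kg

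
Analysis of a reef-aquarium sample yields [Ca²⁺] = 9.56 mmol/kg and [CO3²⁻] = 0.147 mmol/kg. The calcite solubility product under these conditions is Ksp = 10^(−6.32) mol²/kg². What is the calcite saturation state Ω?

Ksp = 10^(−6.32) = 4.786×10^-7
Ω = [Ca²⁺][CO3²⁻]/Ksp = (9.56×10^-3)(0.147×10^-3) / 4.786×10^-7 = 2.94

Ω = 2.94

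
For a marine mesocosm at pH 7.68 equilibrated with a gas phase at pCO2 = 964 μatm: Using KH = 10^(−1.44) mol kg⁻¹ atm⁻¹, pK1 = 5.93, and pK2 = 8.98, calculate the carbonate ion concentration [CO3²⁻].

[CO2*] = KH · pCO2 = 10^(−1.44) × 964×10^-6 = 3.500×10^-5 mol/kg
α₀ = 1/(1 + K1/[H⁺] + K1K2/[H⁺]²) = 1/(1 + 10^+1.75 + 10^+0.45) = 0.01665
DIC = [CO2*]/α₀ = 3.500×10^-5 / 0.01665 = 2.102 mmol/kg
[CO3²⁻] = α₂·DIC; α₂ = 0.04693, so [CO3²⁻] = 0.04693 × 2.102 = 0.0986 mmol/kg

[CO3²⁻] = 0.0986 mmol/kg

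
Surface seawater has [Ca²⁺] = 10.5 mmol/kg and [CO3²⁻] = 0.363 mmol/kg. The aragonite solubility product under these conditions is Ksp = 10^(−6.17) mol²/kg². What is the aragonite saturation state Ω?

Ksp = 10^(−6.17) = 6.761×10^-7
Ω = [Ca²⁺][CO3²⁻]/Ksp = (10.5×10^-3)(0.363×10^-3) / 6.761×10^-7 = 5.64

Ω = 5.64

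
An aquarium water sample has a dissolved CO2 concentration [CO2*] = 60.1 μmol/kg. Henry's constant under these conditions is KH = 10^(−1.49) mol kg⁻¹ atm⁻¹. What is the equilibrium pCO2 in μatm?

pCO2 = 1860 μatm

KH = 10^(−1.49) = 3.236×10^-2 mol kg⁻¹ atm⁻¹
pCO2 = [CO2*]/KH = 60.1×10^-6 / 3.236×10^-2 = 1.86×10^-3 atm = 1860 μatm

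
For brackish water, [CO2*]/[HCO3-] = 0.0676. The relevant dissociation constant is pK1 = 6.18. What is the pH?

pH = 7.35

From K1 = [H⁺][HCO3-]/[CO2*]:  pH = pK1 − log₁₀([CO2*]/[HCO3-])
log₁₀(0.0676) = -1.170
pH = 6.18 − (-1.170) = 7.35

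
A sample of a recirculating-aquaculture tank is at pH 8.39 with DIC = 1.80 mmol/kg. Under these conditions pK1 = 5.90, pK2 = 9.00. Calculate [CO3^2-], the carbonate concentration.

[CO3²⁻] = 0.354 mmol/kg

α₂ = 1 / (1 + [H⁺]/K2 + [H⁺]²/(K1K2)) = 1 / (1 + 10^+0.61 + 10^-1.88)
   = 1 / (1 + 4.0738 + 0.013183) = 1/5.0870 = 0.1966
[CO3²⁻] = α₂ × DIC = 0.1966 × 1.80 = 0.354 mmol/kg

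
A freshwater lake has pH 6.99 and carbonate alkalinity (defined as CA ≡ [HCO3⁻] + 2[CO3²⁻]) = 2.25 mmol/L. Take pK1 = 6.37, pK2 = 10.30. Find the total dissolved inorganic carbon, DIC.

DIC = 2.79 mmol/L

CA = [HCO3⁻] + 2[CO3²⁻] = (α₁ + 2α₂)·DIC
At pH 6.99: [H⁺]/K1 = 10^-0.62 = 0.23988, K2/[H⁺] = 10^-3.31 = 0.00048978
α₁ = 1/(1 + 0.23988 + 0.00048978) = 1/1.2404 = 0.8062; α₂ = α₁·K2/[H⁺] = 0.0003949
α₁ + 2α₂ = 0.8070
DIC = CA / (α₁ + 2α₂) = 2.25 / 0.8070 = 2.79 mmol/L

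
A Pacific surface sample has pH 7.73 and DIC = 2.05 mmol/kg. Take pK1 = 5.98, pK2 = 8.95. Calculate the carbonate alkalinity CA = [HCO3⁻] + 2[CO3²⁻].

CA = 2.13 mmol/kg

CA = [HCO3⁻] + 2[CO3²⁻] = (α₁ + 2α₂)·DIC
At pH 7.73: [H⁺]/K1 = 10^-1.75 = 0.017783, K2/[H⁺] = 10^-1.22 = 0.060256
α₁ = 1/(1 + 0.017783 + 0.060256) = 1/1.0780 = 0.9276; α₂ = α₁·K2/[H⁺] = 0.05589
α₁ + 2α₂ = 1.0394
CA = 1.0394 × 2.05 = 2.13 mmol/kg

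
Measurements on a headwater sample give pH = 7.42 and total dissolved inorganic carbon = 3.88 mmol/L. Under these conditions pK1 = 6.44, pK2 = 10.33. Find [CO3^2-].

α₂ = 1 / (1 + [H⁺]/K2 + [H⁺]²/(K1K2)) = 1 / (1 + 10^+2.91 + 10^+1.93)
   = 1 / (1 + 812.83 + 85.114) = 1/898.94 = 0.001112
[CO3²⁻] = α₂ × DIC = 0.001112 × 3.88 = 0.00432 mmol/L = 4.32 μmol/L

[CO3²⁻] = 4.32 μmol/L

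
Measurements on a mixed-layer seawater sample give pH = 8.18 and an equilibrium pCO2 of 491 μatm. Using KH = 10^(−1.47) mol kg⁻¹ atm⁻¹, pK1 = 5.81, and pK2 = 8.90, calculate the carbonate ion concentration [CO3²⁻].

[CO2*] = KH · pCO2 = 10^(−1.47) × 491×10^-6 = 1.664×10^-5 mol/kg
α₀ = 1/(1 + K1/[H⁺] + K1K2/[H⁺]²) = 1/(1 + 10^+2.37 + 10^+1.65) = 0.003570
DIC = [CO2*]/α₀ = 1.664×10^-5 / 0.003570 = 4.660 mmol/kg
[CO3²⁻] = α₂·DIC; α₂ = 0.1595, so [CO3²⁻] = 0.1595 × 4.660 = 0.743 mmol/kg

[CO3²⁻] = 0.743 mmol/kg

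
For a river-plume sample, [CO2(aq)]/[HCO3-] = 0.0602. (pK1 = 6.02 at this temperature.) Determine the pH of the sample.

From K1 = [H⁺][HCO3-]/[CO2(aq)]:  pH = pK1 − log₁₀([CO2(aq)]/[HCO3-])
log₁₀(0.0602) = -1.220
pH = 6.02 − (-1.220) = 7.24

pH = 7.24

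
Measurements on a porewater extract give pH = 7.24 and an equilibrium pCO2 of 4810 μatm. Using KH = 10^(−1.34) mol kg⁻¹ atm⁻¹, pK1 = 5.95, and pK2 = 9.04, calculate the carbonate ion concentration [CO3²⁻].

[CO2*] = KH · pCO2 = 10^(−1.34) × 4810×10^-6 = 2.199×10^-4 mol/kg
α₀ = 1/(1 + K1/[H⁺] + K1K2/[H⁺]²) = 1/(1 + 10^+1.29 + 10^-0.51) = 0.04806
DIC = [CO2*]/α₀ = 2.199×10^-4 / 0.04806 = 4.575 mmol/kg
[CO3²⁻] = α₂·DIC; α₂ = 0.01485, so [CO3²⁻] = 0.01485 × 4.575 = 0.0679 mmol/kg

[CO3²⁻] = 0.0679 mmol/kg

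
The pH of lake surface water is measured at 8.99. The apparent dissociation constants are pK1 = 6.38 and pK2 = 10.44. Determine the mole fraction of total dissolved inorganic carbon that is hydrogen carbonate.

α₁ = 1 / (1 + [H⁺]/K1 + K2/[H⁺]) = 1 / (1 + 10^-2.61 + 10^-1.45)
   = 1 / (1 + 0.0024547 + 0.035481) = 1/1.0379 = 0.9635

α₁ = 0.963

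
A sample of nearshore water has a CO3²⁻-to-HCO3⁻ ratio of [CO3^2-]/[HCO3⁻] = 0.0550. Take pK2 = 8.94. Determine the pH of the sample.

pH = 7.68

From K2 = [H⁺][CO3^2-]/[HCO3⁻]:  pH = pK2 + log₁₀([CO3^2-]/[HCO3⁻])
log₁₀(0.0550) = -1.260
pH = 8.94 + (-1.260) = 7.68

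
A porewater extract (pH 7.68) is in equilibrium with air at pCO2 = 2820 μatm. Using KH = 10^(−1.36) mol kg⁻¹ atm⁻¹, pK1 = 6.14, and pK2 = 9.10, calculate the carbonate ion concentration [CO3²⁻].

[CO2*] = KH · pCO2 = 10^(−1.36) × 2820×10^-6 = 1.231×10^-4 mol/kg
α₀ = 1/(1 + K1/[H⁺] + K1K2/[H⁺]²) = 1/(1 + 10^+1.54 + 10^+0.12) = 0.02703
DIC = [CO2*]/α₀ = 1.231×10^-4 / 0.02703 = 4.554 mmol/kg
[CO3²⁻] = α₂·DIC; α₂ = 0.03564, so [CO3²⁻] = 0.03564 × 4.554 = 0.162 mmol/kg

[CO3²⁻] = 0.162 mmol/kg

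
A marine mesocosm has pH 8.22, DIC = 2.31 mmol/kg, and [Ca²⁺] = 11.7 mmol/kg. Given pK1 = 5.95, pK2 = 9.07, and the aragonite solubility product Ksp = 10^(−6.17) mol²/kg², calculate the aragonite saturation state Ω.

α₂ = 1 / (1 + [H⁺]/K2 + [H⁺]²/(K1K2)) = 1 / (1 + 10^+0.85 + 10^-1.42)
   = 1 / (1 + 7.0795 + 0.038019) = 1/8.1175 = 0.1232
[CO3²⁻] = α₂ × DIC = 0.1232 × 2.31 = 0.2846 mmol/kg
Ksp = 10^(−6.17) = 6.761×10^-7
Ω = [Ca²⁺][CO3²⁻]/Ksp = (11.7×10^-3)(2.846×10^-4) / 6.761×10^-7 = 4.92

Ω = 4.92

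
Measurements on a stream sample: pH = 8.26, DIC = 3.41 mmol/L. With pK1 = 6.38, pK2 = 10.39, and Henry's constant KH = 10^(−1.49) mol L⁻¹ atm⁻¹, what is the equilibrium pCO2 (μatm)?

pCO2 = 1360 μatm

α₀ = 1 / (1 + K1/[H⁺] + K1K2/[H⁺]²) = 1 / (1 + 10^+1.88 + 10^-0.25)
   = 1 / (1 + 75.858 + 0.56234) = 1/77.420 = 0.01292
[CO2*] = α₀ × DIC = 0.01292 × 3.41 = 0.04405 mmol/L
pCO2 = [CO2*]/KH = 4.405×10^-5 / 3.236×10^-2 = 1360 μatm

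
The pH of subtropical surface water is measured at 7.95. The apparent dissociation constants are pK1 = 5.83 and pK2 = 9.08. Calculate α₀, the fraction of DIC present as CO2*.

α₀ = 1 / (1 + K1/[H⁺] + K1K2/[H⁺]²) = 1 / (1 + 10^+2.12 + 10^+0.99)
   = 1 / (1 + 131.83 + 9.7724) = 1/142.60 = 0.007013

α₀ = 0.00701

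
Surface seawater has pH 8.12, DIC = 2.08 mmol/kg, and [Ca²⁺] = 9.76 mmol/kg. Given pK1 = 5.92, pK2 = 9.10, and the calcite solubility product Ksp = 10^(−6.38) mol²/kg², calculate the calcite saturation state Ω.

α₂ = 1 / (1 + [H⁺]/K2 + [H⁺]²/(K1K2)) = 1 / (1 + 10^+0.98 + 10^-1.22)
   = 1 / (1 + 9.5499 + 0.060256) = 1/10.610 = 0.09425
[CO3²⁻] = α₂ × DIC = 0.09425 × 2.08 = 0.1960 mmol/kg
Ksp = 10^(−6.38) = 4.169×10^-7
Ω = [Ca²⁺][CO3²⁻]/Ksp = (9.76×10^-3)(1.960×10^-4) / 4.169×10^-7 = 4.59

Ω = 4.59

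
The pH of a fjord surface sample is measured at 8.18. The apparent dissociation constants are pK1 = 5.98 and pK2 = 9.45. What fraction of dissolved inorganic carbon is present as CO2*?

α₀ = 1 / (1 + K1/[H⁺] + K1K2/[H⁺]²) = 1 / (1 + 10^+2.20 + 10^+0.93)
   = 1 / (1 + 158.49 + 8.5114) = 1/168.00 = 0.005952

α₀ = 0.00595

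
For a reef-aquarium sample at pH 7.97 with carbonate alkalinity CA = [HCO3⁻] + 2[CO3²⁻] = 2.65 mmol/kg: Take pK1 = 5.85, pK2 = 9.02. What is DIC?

CA = [HCO3⁻] + 2[CO3²⁻] = (α₁ + 2α₂)·DIC
At pH 7.97: [H⁺]/K1 = 10^-2.12 = 0.0075858, K2/[H⁺] = 10^-1.05 = 0.089125
α₁ = 1/(1 + 0.0075858 + 0.089125) = 1/1.0967 = 0.9118; α₂ = α₁·K2/[H⁺] = 0.08127
α₁ + 2α₂ = 1.0743
DIC = CA / (α₁ + 2α₂) = 2.65 / 1.0743 = 2.47 mmol/kg

DIC = 2.47 mmol/kg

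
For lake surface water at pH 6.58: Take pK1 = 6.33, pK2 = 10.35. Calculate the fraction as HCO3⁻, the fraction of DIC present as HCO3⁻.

α₁ = 1 / (1 + [H⁺]/K1 + K2/[H⁺]) = 1 / (1 + 10^-0.25 + 10^-3.77)
   = 1 / (1 + 0.56234 + 0.00016982) = 1/1.5625 = 0.6400

α₁ = 0.640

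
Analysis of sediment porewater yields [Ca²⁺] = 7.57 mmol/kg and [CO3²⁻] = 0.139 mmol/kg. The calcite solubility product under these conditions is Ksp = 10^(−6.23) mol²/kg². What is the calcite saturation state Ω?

Ksp = 10^(−6.23) = 5.888×10^-7
Ω = [Ca²⁺][CO3²⁻]/Ksp = (7.57×10^-3)(0.139×10^-3) / 5.888×10^-7 = 1.79

Ω = 1.79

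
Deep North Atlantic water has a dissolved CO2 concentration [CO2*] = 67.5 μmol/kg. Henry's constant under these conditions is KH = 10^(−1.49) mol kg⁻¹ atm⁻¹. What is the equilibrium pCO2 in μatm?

KH = 10^(−1.49) = 3.236×10^-2 mol kg⁻¹ atm⁻¹
pCO2 = [CO2*]/KH = 67.5×10^-6 / 3.236×10^-2 = 2.09×10^-3 atm = 2090 μatm

pCO2 = 2090 μatm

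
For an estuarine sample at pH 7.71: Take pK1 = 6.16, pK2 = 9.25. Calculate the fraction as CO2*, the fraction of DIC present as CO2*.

α₀ = 1 / (1 + K1/[H⁺] + K1K2/[H⁺]²) = 1 / (1 + 10^+1.55 + 10^+0.01)
   = 1 / (1 + 35.481 + 1.0233) = 1/37.505 = 0.02666

α₀ = 0.0267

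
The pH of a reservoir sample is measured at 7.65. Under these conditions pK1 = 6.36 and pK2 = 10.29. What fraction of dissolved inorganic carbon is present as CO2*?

α₀ = 1 / (1 + K1/[H⁺] + K1K2/[H⁺]²) = 1 / (1 + 10^+1.29 + 10^-1.35)
   = 1 / (1 + 19.498 + 0.044668) = 1/20.543 = 0.04868

α₀ = 0.0487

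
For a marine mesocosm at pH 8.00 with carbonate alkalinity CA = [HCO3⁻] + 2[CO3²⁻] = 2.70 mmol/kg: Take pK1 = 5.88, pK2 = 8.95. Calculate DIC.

CA = [HCO3⁻] + 2[CO3²⁻] = (α₁ + 2α₂)·DIC
At pH 8.00: [H⁺]/K1 = 10^-2.12 = 0.0075858, K2/[H⁺] = 10^-0.95 = 0.11220
α₁ = 1/(1 + 0.0075858 + 0.11220) = 1/1.1198 = 0.8930; α₂ = α₁·K2/[H⁺] = 0.1002
α₁ + 2α₂ = 1.0934
DIC = CA / (α₁ + 2α₂) = 2.70 / 1.0934 = 2.47 mmol/kg

DIC = 2.47 mmol/kg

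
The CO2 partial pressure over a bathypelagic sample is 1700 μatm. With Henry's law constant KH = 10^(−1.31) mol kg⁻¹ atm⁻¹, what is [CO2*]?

[CO2*] = 83.3 μmol/kg

KH = 10^(−1.31) = 4.898×10^-2 mol kg⁻¹ atm⁻¹
[CO2*] = KH · pCO2 = 4.898×10^-2 × 1700×10^-6 atm = 8.33×10^-5 mol/kg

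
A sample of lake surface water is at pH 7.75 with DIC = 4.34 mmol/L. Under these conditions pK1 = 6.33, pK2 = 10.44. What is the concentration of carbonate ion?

[CO3²⁻] = 8.52 μmol/L

α₂ = 1 / (1 + [H⁺]/K2 + [H⁺]²/(K1K2)) = 1 / (1 + 10^+2.69 + 10^+1.27)
   = 1 / (1 + 489.78 + 18.621) = 1/509.40 = 0.001963
[CO3²⁻] = α₂ × DIC = 0.001963 × 4.34 = 0.00852 mmol/L = 8.52 μmol/L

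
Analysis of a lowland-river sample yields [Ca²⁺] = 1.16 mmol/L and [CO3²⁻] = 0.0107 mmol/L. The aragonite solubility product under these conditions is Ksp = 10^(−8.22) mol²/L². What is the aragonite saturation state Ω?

Ω = 2.06

Ksp = 10^(−8.22) = 6.026×10^-9
Ω = [Ca²⁺][CO3²⁻]/Ksp = (1.16×10^-3)(0.0107×10^-3) / 6.026×10^-9 = 2.06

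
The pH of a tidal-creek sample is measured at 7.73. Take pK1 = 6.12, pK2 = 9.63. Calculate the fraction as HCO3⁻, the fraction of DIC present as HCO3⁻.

α₁ = 1 / (1 + [H⁺]/K1 + K2/[H⁺]) = 1 / (1 + 10^-1.61 + 10^-1.90)
   = 1 / (1 + 0.024547 + 0.012589) = 1/1.0371 = 0.9642

α₁ = 0.964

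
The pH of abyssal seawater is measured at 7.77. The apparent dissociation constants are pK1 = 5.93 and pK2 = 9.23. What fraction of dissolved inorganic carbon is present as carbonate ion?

α₂ = 0.0331

α₂ = 1 / (1 + [H⁺]/K2 + [H⁺]²/(K1K2)) = 1 / (1 + 10^+1.46 + 10^-0.38)
   = 1 / (1 + 28.840 + 0.41687) = 1/30.257 = 0.03305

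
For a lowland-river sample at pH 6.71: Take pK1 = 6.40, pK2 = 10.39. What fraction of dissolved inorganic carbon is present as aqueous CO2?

α₀ = 0.329

α₀ = 1 / (1 + K1/[H⁺] + K1K2/[H⁺]²) = 1 / (1 + 10^+0.31 + 10^-3.37)
   = 1 / (1 + 2.0417 + 0.00042658) = 1/3.0422 = 0.3287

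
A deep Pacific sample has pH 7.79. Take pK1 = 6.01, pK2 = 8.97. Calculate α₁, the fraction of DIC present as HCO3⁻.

α₁ = 0.924

α₁ = 1 / (1 + [H⁺]/K1 + K2/[H⁺]) = 1 / (1 + 10^-1.78 + 10^-1.18)
   = 1 / (1 + 0.016596 + 0.066069) = 1/1.0827 = 0.9236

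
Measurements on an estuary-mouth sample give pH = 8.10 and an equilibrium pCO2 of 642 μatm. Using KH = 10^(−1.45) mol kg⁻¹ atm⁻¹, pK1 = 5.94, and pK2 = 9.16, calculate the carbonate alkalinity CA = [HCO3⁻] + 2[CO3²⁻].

CA = 3.87 mmol/kg

[CO2*] = KH · pCO2 = 10^(−1.45) × 642×10^-6 = 2.278×10^-5 mol/kg
α₀ = 1/(1 + K1/[H⁺] + K1K2/[H⁺]²) = 1/(1 + 10^+2.16 + 10^+1.10) = 0.006324
DIC = [CO2*]/α₀ = 2.278×10^-5 / 0.006324 = 3.602 mmol/kg
CA = (α₁ + 2α₂)·DIC = (0.9141 + 2×0.07961) × 3.602 = 3.87 mmol/kg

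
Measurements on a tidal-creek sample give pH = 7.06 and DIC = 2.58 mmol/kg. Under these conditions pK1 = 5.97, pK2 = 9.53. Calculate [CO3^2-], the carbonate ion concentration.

α₂ = 1 / (1 + [H⁺]/K2 + [H⁺]²/(K1K2)) = 1 / (1 + 10^+2.47 + 10^+1.38)
   = 1 / (1 + 295.12 + 23.988) = 1/320.11 = 0.003124
[CO3²⁻] = α₂ × DIC = 0.003124 × 2.58 = 0.00806 mmol/kg = 8.06 μmol/kg

[CO3²⁻] = 8.06 μmol/kg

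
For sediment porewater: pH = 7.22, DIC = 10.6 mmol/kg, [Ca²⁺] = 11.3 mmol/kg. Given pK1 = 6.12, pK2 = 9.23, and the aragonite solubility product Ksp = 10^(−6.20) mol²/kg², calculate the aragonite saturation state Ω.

Ω = 1.70

α₂ = 1 / (1 + [H⁺]/K2 + [H⁺]²/(K1K2)) = 1 / (1 + 10^+2.01 + 10^+0.91)
   = 1 / (1 + 102.33 + 8.1283) = 1/111.46 = 0.008972
[CO3²⁻] = α₂ × DIC = 0.008972 × 10.6 = 0.09510 mmol/kg
Ksp = 10^(−6.20) = 6.310×10^-7
Ω = [Ca²⁺][CO3²⁻]/Ksp = (11.3×10^-3)(9.510×10^-5) / 6.310×10^-7 = 1.70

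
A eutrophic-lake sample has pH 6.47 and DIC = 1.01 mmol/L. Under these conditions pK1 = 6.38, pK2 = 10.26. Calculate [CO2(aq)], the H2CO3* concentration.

[CO2*] = 0.453 mmol/L

α₀ = 1 / (1 + K1/[H⁺] + K1K2/[H⁺]²) = 1 / (1 + 10^+0.09 + 10^-3.70)
   = 1 / (1 + 1.2303 + 0.00019953) = 1/2.2305 = 0.4483
[CO2*] = α₀ × DIC = 0.4483 × 1.01 = 0.453 mmol/L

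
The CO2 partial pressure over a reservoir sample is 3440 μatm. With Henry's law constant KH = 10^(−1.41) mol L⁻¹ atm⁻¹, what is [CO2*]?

KH = 10^(−1.41) = 3.890×10^-2 mol L⁻¹ atm⁻¹
[CO2*] = KH · pCO2 = 3.890×10^-2 × 3440×10^-6 atm = 1.34×10^-4 mol/L

[CO2*] = 134 μmol/L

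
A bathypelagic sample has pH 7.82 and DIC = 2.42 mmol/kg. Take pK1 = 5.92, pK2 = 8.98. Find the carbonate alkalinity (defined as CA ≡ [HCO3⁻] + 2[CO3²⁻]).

CA = 2.55 mmol/kg

CA = [HCO3⁻] + 2[CO3²⁻] = (α₁ + 2α₂)·DIC
At pH 7.82: [H⁺]/K1 = 10^-1.90 = 0.012589, K2/[H⁺] = 10^-1.16 = 0.069183
α₁ = 1/(1 + 0.012589 + 0.069183) = 1/1.0818 = 0.9244; α₂ = α₁·K2/[H⁺] = 0.06395
α₁ + 2α₂ = 1.0523
CA = 1.0523 × 2.42 = 2.55 mmol/kg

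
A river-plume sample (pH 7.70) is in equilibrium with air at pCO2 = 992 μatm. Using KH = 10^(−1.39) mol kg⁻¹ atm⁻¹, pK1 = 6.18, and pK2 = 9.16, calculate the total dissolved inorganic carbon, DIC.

[CO2*] = KH · pCO2 = 10^(−1.39) × 992×10^-6 = 4.041×10^-5 mol/kg
α₀ = 1/(1 + K1/[H⁺] + K1K2/[H⁺]²) = 1/(1 + 10^+1.52 + 10^+0.06) = 0.02836
DIC = [CO2*]/α₀ = 4.041×10^-5 / 0.02836 = 1.42 mmol/kg

DIC = 1.42 mmol/kg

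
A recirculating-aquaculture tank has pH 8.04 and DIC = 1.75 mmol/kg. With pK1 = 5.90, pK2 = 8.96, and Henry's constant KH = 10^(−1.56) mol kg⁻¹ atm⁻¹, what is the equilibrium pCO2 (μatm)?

pCO2 = 408 μatm

α₀ = 1 / (1 + K1/[H⁺] + K1K2/[H⁺]²) = 1 / (1 + 10^+2.14 + 10^+1.22)
   = 1 / (1 + 138.04 + 16.596) = 1/155.63 = 0.006425
[CO2*] = α₀ × DIC = 0.006425 × 1.75 = 0.01124 mmol/kg = 11.24 μmol/kg
pCO2 = [CO2*]/KH = 1.124×10^-5 / 2.754×10^-2 = 408 μatm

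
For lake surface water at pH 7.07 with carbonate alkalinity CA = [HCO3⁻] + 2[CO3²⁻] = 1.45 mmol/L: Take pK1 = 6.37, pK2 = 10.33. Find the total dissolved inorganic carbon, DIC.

CA = [HCO3⁻] + 2[CO3²⁻] = (α₁ + 2α₂)·DIC
At pH 7.07: [H⁺]/K1 = 10^-0.70 = 0.19953, K2/[H⁺] = 10^-3.26 = 0.00054954
α₁ = 1/(1 + 0.19953 + 0.00054954) = 1/1.2001 = 0.8333; α₂ = α₁·K2/[H⁺] = 0.0004579
α₁ + 2α₂ = 0.8342
DIC = CA / (α₁ + 2α₂) = 1.45 / 0.8342 = 1.74 mmol/L

DIC = 1.74 mmol/L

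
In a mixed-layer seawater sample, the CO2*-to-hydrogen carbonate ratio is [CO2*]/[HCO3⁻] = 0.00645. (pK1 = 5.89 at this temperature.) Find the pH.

pH = 8.08

From K1 = [H⁺][HCO3⁻]/[CO2*]:  pH = pK1 − log₁₀([CO2*]/[HCO3⁻])
log₁₀(0.00645) = -2.190
pH = 5.89 − (-2.190) = 8.08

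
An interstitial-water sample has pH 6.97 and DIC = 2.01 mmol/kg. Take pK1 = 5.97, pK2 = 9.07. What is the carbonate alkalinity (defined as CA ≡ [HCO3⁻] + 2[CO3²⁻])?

CA = 1.84 mmol/kg

CA = [HCO3⁻] + 2[CO3²⁻] = (α₁ + 2α₂)·DIC
At pH 6.97: [H⁺]/K1 = 10^-1.00 = 0.10000, K2/[H⁺] = 10^-2.10 = 0.0079433
α₁ = 1/(1 + 0.10000 + 0.0079433) = 1/1.1079 = 0.9026; α₂ = α₁·K2/[H⁺] = 0.007169
α₁ + 2α₂ = 0.9169
CA = 0.9169 × 2.01 = 1.84 mmol/kg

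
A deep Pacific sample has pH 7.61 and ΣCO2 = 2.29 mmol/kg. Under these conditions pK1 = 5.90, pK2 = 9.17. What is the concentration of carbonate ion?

[CO3²⁻] = 0.0602 mmol/kg

α₂ = 1 / (1 + [H⁺]/K2 + [H⁺]²/(K1K2)) = 1 / (1 + 10^+1.56 + 10^-0.15)
   = 1 / (1 + 36.308 + 0.70795) = 1/38.016 = 0.02630
[CO3²⁻] = α₂ × DIC = 0.02630 × 2.29 = 0.0602 mmol/kg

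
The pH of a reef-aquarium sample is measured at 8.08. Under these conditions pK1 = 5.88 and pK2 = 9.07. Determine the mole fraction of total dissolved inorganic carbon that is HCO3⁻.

α₁ = 1 / (1 + [H⁺]/K1 + K2/[H⁺]) = 1 / (1 + 10^-2.20 + 10^-0.99)
   = 1 / (1 + 0.0063096 + 0.10233) = 1/1.1086 = 0.9020

α₁ = 0.902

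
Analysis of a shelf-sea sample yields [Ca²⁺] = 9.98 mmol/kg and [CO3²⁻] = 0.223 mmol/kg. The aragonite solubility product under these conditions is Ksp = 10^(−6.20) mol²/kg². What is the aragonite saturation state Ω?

Ω = 3.53

Ksp = 10^(−6.20) = 6.310×10^-7
Ω = [Ca²⁺][CO3²⁻]/Ksp = (9.98×10^-3)(0.223×10^-3) / 6.310×10^-7 = 3.53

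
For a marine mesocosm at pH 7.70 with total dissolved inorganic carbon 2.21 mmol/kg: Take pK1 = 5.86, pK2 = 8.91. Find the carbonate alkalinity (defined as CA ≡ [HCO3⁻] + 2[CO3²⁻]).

CA = [HCO3⁻] + 2[CO3²⁻] = (α₁ + 2α₂)·DIC
At pH 7.70: [H⁺]/K1 = 10^-1.84 = 0.014454, K2/[H⁺] = 10^-1.21 = 0.061660
α₁ = 1/(1 + 0.014454 + 0.061660) = 1/1.0761 = 0.9293; α₂ = α₁·K2/[H⁺] = 0.05730
α₁ + 2α₂ = 1.0439
CA = 1.0439 × 2.21 = 2.31 mmol/kg

CA = 2.31 mmol/kg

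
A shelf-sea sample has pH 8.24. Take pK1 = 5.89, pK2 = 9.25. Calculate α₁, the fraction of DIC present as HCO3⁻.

α₁ = 0.907

α₁ = 1 / (1 + [H⁺]/K1 + K2/[H⁺]) = 1 / (1 + 10^-2.35 + 10^-1.01)
   = 1 / (1 + 0.0044668 + 0.097724) = 1/1.1022 = 0.9073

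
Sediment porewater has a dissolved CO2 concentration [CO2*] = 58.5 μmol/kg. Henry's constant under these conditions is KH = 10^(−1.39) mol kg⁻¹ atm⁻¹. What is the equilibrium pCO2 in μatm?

pCO2 = 1440 μatm

KH = 10^(−1.39) = 4.074×10^-2 mol kg⁻¹ atm⁻¹
pCO2 = [CO2*]/KH = 58.5×10^-6 / 4.074×10^-2 = 1.44×10^-3 atm = 1440 μatm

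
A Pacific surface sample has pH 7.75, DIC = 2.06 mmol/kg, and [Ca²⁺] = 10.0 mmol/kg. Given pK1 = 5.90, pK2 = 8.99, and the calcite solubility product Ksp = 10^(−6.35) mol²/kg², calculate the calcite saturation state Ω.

Ω = 2.48

α₂ = 1 / (1 + [H⁺]/K2 + [H⁺]²/(K1K2)) = 1 / (1 + 10^+1.24 + 10^-0.61)
   = 1 / (1 + 17.378 + 0.24547) = 1/18.623 = 0.05370
[CO3²⁻] = α₂ × DIC = 0.05370 × 2.06 = 0.1106 mmol/kg
Ksp = 10^(−6.35) = 4.467×10^-7
Ω = [Ca²⁺][CO3²⁻]/Ksp = (10.0×10^-3)(1.106×10^-4) / 4.467×10^-7 = 2.48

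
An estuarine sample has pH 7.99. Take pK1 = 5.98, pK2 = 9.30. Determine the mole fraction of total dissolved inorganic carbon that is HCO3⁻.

α₁ = 0.945

α₁ = 1 / (1 + [H⁺]/K1 + K2/[H⁺]) = 1 / (1 + 10^-2.01 + 10^-1.31)
   = 1 / (1 + 0.0097724 + 0.048978) = 1/1.0588 = 0.9445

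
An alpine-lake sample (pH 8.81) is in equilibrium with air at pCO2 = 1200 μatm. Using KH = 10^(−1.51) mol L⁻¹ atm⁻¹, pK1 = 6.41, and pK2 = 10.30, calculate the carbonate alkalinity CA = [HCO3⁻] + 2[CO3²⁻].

CA = 9.92 mmol/L

[CO2*] = KH · pCO2 = 10^(−1.51) × 1200×10^-6 = 3.708×10^-5 mol/L
α₀ = 1/(1 + K1/[H⁺] + K1K2/[H⁺]²) = 1/(1 + 10^+2.40 + 10^+0.91) = 0.003841
DIC = [CO2*]/α₀ = 3.708×10^-5 / 0.003841 = 9.653 mmol/L
CA = (α₁ + 2α₂)·DIC = (0.9649 + 2×0.03122) × 9.653 = 9.92 mmol/L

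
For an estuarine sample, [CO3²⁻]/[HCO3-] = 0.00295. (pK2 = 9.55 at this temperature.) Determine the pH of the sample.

pH = 7.02

From K2 = [H⁺][CO3²⁻]/[HCO3-]:  pH = pK2 + log₁₀([CO3²⁻]/[HCO3-])
log₁₀(0.00295) = -2.530
pH = 9.55 + (-2.530) = 7.02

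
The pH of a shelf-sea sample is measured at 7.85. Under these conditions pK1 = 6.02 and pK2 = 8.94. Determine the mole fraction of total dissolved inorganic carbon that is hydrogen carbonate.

α₁ = 1 / (1 + [H⁺]/K1 + K2/[H⁺]) = 1 / (1 + 10^-1.83 + 10^-1.09)
   = 1 / (1 + 0.014791 + 0.081283) = 1/1.0961 = 0.9123

α₁ = 0.912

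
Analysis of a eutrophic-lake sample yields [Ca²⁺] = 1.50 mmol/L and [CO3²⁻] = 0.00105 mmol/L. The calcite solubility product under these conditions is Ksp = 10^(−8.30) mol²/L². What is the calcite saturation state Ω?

Ksp = 10^(−8.30) = 5.012×10^-9
Ω = [Ca²⁺][CO3²⁻]/Ksp = (1.50×10^-3)(0.00105×10^-3) / 5.012×10^-9 = 0.314

Ω = 0.314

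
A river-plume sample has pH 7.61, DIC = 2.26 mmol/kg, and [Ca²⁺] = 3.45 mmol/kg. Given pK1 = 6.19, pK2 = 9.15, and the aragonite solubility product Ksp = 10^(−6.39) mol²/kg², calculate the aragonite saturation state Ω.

Ω = 0.517

α₂ = 1 / (1 + [H⁺]/K2 + [H⁺]²/(K1K2)) = 1 / (1 + 10^+1.54 + 10^+0.12)
   = 1 / (1 + 34.674 + 1.3183) = 1/36.992 = 0.02703
[CO3²⁻] = α₂ × DIC = 0.02703 × 2.26 = 0.06109 mmol/kg
Ksp = 10^(−6.39) = 4.074×10^-7
Ω = [Ca²⁺][CO3²⁻]/Ksp = (3.45×10^-3)(6.109×10^-5) / 4.074×10^-7 = 0.517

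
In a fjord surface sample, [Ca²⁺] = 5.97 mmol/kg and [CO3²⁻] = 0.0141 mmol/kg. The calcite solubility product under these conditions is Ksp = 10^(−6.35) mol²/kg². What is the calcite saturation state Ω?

Ksp = 10^(−6.35) = 4.467×10^-7
Ω = [Ca²⁺][CO3²⁻]/Ksp = (5.97×10^-3)(0.0141×10^-3) / 4.467×10^-7 = 0.188

Ω = 0.188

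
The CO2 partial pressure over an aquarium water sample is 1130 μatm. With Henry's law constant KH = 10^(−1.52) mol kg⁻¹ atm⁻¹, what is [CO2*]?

[CO2*] = 34.1 μmol/kg

KH = 10^(−1.52) = 3.020×10^-2 mol kg⁻¹ atm⁻¹
[CO2*] = KH · pCO2 = 3.020×10^-2 × 1130×10^-6 atm = 3.41×10^-5 mol/kg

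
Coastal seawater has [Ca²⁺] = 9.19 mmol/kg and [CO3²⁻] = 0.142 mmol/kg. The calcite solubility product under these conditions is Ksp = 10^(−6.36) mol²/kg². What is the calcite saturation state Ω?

Ω = 2.99

Ksp = 10^(−6.36) = 4.365×10^-7
Ω = [Ca²⁺][CO3²⁻]/Ksp = (9.19×10^-3)(0.142×10^-3) / 4.365×10^-7 = 2.99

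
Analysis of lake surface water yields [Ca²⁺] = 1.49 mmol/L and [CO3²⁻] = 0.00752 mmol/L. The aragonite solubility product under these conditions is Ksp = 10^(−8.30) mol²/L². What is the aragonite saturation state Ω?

Ksp = 10^(−8.30) = 5.012×10^-9
Ω = [Ca²⁺][CO3²⁻]/Ksp = (1.49×10^-3)(0.00752×10^-3) / 5.012×10^-9 = 2.24

Ω = 2.24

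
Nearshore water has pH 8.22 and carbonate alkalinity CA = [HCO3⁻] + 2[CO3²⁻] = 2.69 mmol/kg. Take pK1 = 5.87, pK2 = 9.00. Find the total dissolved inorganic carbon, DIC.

DIC = 2.36 mmol/kg

CA = [HCO3⁻] + 2[CO3²⁻] = (α₁ + 2α₂)·DIC
At pH 8.22: [H⁺]/K1 = 10^-2.35 = 0.0044668, K2/[H⁺] = 10^-0.78 = 0.16596
α₁ = 1/(1 + 0.0044668 + 0.16596) = 1/1.1704 = 0.8544; α₂ = α₁·K2/[H⁺] = 0.1418
α₁ + 2α₂ = 1.1380
DIC = CA / (α₁ + 2α₂) = 2.69 / 1.1380 = 2.36 mmol/kg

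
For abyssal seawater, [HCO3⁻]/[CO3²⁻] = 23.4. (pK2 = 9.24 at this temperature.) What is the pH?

pH = 7.87

From K2 = [H⁺][CO3²⁻]/[HCO3⁻]:  pH = pK2 − log₁₀([HCO3⁻]/[CO3²⁻])
log₁₀(23.4) = +1.369
pH = 9.24 − (+1.369) = 7.87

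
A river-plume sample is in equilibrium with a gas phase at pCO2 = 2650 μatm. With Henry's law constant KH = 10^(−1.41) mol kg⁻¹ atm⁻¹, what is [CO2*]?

[CO2*] = 103 μmol/kg

KH = 10^(−1.41) = 3.890×10^-2 mol kg⁻¹ atm⁻¹
[CO2*] = KH · pCO2 = 3.890×10^-2 × 2650×10^-6 atm = 1.03×10^-4 mol/kg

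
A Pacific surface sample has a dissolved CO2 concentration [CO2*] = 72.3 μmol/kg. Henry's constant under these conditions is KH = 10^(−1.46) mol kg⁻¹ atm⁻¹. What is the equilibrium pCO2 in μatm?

KH = 10^(−1.46) = 3.467×10^-2 mol kg⁻¹ atm⁻¹
pCO2 = [CO2*]/KH = 72.3×10^-6 / 3.467×10^-2 = 2.09×10^-3 atm = 2090 μatm

pCO2 = 2090 μatm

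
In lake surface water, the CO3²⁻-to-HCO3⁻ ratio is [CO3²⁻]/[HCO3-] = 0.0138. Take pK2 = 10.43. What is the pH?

pH = 8.57

From K2 = [H⁺][CO3²⁻]/[HCO3-]:  pH = pK2 + log₁₀([CO3²⁻]/[HCO3-])
log₁₀(0.0138) = -1.860
pH = 10.43 + (-1.860) = 8.57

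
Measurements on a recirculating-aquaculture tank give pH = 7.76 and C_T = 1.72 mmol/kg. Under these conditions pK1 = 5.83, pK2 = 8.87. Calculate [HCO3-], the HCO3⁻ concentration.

α₁ = 1 / (1 + [H⁺]/K1 + K2/[H⁺]) = 1 / (1 + 10^-1.93 + 10^-1.11)
   = 1 / (1 + 0.011749 + 0.077625) = 1/1.0894 = 0.9180
[HCO3⁻] = α₁ × DIC = 0.9180 × 1.72 = 1.58 mmol/kg

[HCO3⁻] = 1.58 mmol/kg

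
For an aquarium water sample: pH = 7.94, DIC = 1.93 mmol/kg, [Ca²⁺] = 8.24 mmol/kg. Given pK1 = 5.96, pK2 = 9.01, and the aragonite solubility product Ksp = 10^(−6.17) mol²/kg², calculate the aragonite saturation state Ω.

α₂ = 1 / (1 + [H⁺]/K2 + [H⁺]²/(K1K2)) = 1 / (1 + 10^+1.07 + 10^-0.91)
   = 1 / (1 + 11.749 + 0.12303) = 1/12.872 = 0.07769
[CO3²⁻] = α₂ × DIC = 0.07769 × 1.93 = 0.1499 mmol/kg
Ksp = 10^(−6.17) = 6.761×10^-7
Ω = [Ca²⁺][CO3²⁻]/Ksp = (8.24×10^-3)(1.499×10^-4) / 6.761×10^-7 = 1.83

Ω = 1.83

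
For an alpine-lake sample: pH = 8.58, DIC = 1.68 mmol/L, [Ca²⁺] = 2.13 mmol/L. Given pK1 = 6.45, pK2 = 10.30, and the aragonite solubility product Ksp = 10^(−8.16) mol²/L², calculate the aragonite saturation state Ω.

α₂ = 1 / (1 + [H⁺]/K2 + [H⁺]²/(K1K2)) = 1 / (1 + 10^+1.72 + 10^-0.41)
   = 1 / (1 + 52.481 + 0.38905) = 1/53.870 = 0.01856
[CO3²⁻] = α₂ × DIC = 0.01856 × 1.68 = 0.03119 mmol/L
Ksp = 10^(−8.16) = 6.918×10^-9
Ω = [Ca²⁺][CO3²⁻]/Ksp = (2.13×10^-3)(3.119×10^-5) / 6.918×10^-9 = 9.60

Ω = 9.60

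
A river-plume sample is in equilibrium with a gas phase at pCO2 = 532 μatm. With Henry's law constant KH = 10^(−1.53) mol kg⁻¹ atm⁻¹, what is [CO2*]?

[CO2*] = 15.7 μmol/kg

KH = 10^(−1.53) = 2.951×10^-2 mol kg⁻¹ atm⁻¹
[CO2*] = KH · pCO2 = 2.951×10^-2 × 532×10^-6 atm = 1.57×10^-5 mol/kg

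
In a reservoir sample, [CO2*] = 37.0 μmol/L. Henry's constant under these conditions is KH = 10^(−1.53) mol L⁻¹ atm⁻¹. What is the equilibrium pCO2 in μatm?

KH = 10^(−1.53) = 2.951×10^-2 mol L⁻¹ atm⁻¹
pCO2 = [CO2*]/KH = 37.0×10^-6 / 2.951×10^-2 = 1.25×10^-3 atm = 1250 μatm

pCO2 = 1250 μatm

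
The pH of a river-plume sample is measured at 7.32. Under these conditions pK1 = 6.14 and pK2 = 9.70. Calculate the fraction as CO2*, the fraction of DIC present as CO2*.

α₀ = 0.0617

α₀ = 1 / (1 + K1/[H⁺] + K1K2/[H⁺]²) = 1 / (1 + 10^+1.18 + 10^-1.20)
   = 1 / (1 + 15.136 + 0.063096) = 1/16.199 = 0.06173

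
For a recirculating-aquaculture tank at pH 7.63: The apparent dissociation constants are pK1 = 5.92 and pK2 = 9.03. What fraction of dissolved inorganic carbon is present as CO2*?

α₀ = 0.0184

α₀ = 1 / (1 + K1/[H⁺] + K1K2/[H⁺]²) = 1 / (1 + 10^+1.71 + 10^+0.31)
   = 1 / (1 + 51.286 + 2.0417) = 1/54.328 = 0.01841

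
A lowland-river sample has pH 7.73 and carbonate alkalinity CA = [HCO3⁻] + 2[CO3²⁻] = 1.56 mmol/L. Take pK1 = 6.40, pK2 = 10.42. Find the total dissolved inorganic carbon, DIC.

CA = [HCO3⁻] + 2[CO3²⁻] = (α₁ + 2α₂)·DIC
At pH 7.73: [H⁺]/K1 = 10^-1.33 = 0.046774, K2/[H⁺] = 10^-2.69 = 0.0020417
α₁ = 1/(1 + 0.046774 + 0.0020417) = 1/1.0488 = 0.9535; α₂ = α₁·K2/[H⁺] = 0.001947
α₁ + 2α₂ = 0.9574
DIC = CA / (α₁ + 2α₂) = 1.56 / 0.9574 = 1.63 mmol/L

DIC = 1.63 mmol/L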